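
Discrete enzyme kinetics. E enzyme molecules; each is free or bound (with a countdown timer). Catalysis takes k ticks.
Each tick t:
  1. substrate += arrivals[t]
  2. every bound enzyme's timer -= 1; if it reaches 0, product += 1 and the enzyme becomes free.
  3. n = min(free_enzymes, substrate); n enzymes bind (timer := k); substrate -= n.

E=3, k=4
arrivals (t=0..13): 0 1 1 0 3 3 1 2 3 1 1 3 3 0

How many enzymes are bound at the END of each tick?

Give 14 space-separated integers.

t=0: arr=0 -> substrate=0 bound=0 product=0
t=1: arr=1 -> substrate=0 bound=1 product=0
t=2: arr=1 -> substrate=0 bound=2 product=0
t=3: arr=0 -> substrate=0 bound=2 product=0
t=4: arr=3 -> substrate=2 bound=3 product=0
t=5: arr=3 -> substrate=4 bound=3 product=1
t=6: arr=1 -> substrate=4 bound=3 product=2
t=7: arr=2 -> substrate=6 bound=3 product=2
t=8: arr=3 -> substrate=8 bound=3 product=3
t=9: arr=1 -> substrate=8 bound=3 product=4
t=10: arr=1 -> substrate=8 bound=3 product=5
t=11: arr=3 -> substrate=11 bound=3 product=5
t=12: arr=3 -> substrate=13 bound=3 product=6
t=13: arr=0 -> substrate=12 bound=3 product=7

Answer: 0 1 2 2 3 3 3 3 3 3 3 3 3 3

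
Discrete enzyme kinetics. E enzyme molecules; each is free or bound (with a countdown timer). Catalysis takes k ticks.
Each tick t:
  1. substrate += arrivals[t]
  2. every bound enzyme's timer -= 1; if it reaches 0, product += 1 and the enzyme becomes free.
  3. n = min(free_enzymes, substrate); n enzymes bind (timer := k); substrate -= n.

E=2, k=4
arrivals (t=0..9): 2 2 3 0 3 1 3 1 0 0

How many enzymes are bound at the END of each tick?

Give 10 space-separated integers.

t=0: arr=2 -> substrate=0 bound=2 product=0
t=1: arr=2 -> substrate=2 bound=2 product=0
t=2: arr=3 -> substrate=5 bound=2 product=0
t=3: arr=0 -> substrate=5 bound=2 product=0
t=4: arr=3 -> substrate=6 bound=2 product=2
t=5: arr=1 -> substrate=7 bound=2 product=2
t=6: arr=3 -> substrate=10 bound=2 product=2
t=7: arr=1 -> substrate=11 bound=2 product=2
t=8: arr=0 -> substrate=9 bound=2 product=4
t=9: arr=0 -> substrate=9 bound=2 product=4

Answer: 2 2 2 2 2 2 2 2 2 2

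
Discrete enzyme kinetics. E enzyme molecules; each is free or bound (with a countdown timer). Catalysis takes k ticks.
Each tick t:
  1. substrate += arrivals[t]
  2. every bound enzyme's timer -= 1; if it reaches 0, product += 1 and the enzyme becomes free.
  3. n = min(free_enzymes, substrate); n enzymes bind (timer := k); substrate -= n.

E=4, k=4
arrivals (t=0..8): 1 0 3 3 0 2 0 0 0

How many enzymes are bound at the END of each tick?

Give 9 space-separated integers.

t=0: arr=1 -> substrate=0 bound=1 product=0
t=1: arr=0 -> substrate=0 bound=1 product=0
t=2: arr=3 -> substrate=0 bound=4 product=0
t=3: arr=3 -> substrate=3 bound=4 product=0
t=4: arr=0 -> substrate=2 bound=4 product=1
t=5: arr=2 -> substrate=4 bound=4 product=1
t=6: arr=0 -> substrate=1 bound=4 product=4
t=7: arr=0 -> substrate=1 bound=4 product=4
t=8: arr=0 -> substrate=0 bound=4 product=5

Answer: 1 1 4 4 4 4 4 4 4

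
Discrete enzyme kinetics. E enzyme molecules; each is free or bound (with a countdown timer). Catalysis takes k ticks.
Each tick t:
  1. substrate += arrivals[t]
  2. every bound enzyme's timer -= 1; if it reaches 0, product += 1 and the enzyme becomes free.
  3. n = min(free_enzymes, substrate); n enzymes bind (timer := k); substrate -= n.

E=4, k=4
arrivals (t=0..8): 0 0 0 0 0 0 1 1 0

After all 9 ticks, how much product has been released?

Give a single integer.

Answer: 0

Derivation:
t=0: arr=0 -> substrate=0 bound=0 product=0
t=1: arr=0 -> substrate=0 bound=0 product=0
t=2: arr=0 -> substrate=0 bound=0 product=0
t=3: arr=0 -> substrate=0 bound=0 product=0
t=4: arr=0 -> substrate=0 bound=0 product=0
t=5: arr=0 -> substrate=0 bound=0 product=0
t=6: arr=1 -> substrate=0 bound=1 product=0
t=7: arr=1 -> substrate=0 bound=2 product=0
t=8: arr=0 -> substrate=0 bound=2 product=0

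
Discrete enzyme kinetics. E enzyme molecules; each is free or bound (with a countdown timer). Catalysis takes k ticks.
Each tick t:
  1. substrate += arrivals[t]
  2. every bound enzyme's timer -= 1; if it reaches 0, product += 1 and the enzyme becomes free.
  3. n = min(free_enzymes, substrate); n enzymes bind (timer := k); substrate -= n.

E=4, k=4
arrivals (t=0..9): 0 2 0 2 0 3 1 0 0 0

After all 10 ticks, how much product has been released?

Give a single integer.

t=0: arr=0 -> substrate=0 bound=0 product=0
t=1: arr=2 -> substrate=0 bound=2 product=0
t=2: arr=0 -> substrate=0 bound=2 product=0
t=3: arr=2 -> substrate=0 bound=4 product=0
t=4: arr=0 -> substrate=0 bound=4 product=0
t=5: arr=3 -> substrate=1 bound=4 product=2
t=6: arr=1 -> substrate=2 bound=4 product=2
t=7: arr=0 -> substrate=0 bound=4 product=4
t=8: arr=0 -> substrate=0 bound=4 product=4
t=9: arr=0 -> substrate=0 bound=2 product=6

Answer: 6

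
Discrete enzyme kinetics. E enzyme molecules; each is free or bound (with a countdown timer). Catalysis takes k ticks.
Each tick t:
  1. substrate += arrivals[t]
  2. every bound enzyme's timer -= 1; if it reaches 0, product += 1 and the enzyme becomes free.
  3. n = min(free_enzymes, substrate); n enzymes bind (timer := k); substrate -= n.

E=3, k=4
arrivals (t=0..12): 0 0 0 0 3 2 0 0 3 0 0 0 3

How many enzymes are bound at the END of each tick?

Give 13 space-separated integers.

Answer: 0 0 0 0 3 3 3 3 3 3 3 3 3

Derivation:
t=0: arr=0 -> substrate=0 bound=0 product=0
t=1: arr=0 -> substrate=0 bound=0 product=0
t=2: arr=0 -> substrate=0 bound=0 product=0
t=3: arr=0 -> substrate=0 bound=0 product=0
t=4: arr=3 -> substrate=0 bound=3 product=0
t=5: arr=2 -> substrate=2 bound=3 product=0
t=6: arr=0 -> substrate=2 bound=3 product=0
t=7: arr=0 -> substrate=2 bound=3 product=0
t=8: arr=3 -> substrate=2 bound=3 product=3
t=9: arr=0 -> substrate=2 bound=3 product=3
t=10: arr=0 -> substrate=2 bound=3 product=3
t=11: arr=0 -> substrate=2 bound=3 product=3
t=12: arr=3 -> substrate=2 bound=3 product=6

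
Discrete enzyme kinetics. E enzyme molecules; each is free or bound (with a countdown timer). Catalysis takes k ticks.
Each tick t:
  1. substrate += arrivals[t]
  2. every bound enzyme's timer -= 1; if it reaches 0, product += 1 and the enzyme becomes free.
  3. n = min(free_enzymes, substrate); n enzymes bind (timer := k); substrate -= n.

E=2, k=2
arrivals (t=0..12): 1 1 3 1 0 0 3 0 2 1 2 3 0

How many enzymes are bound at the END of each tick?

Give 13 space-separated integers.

t=0: arr=1 -> substrate=0 bound=1 product=0
t=1: arr=1 -> substrate=0 bound=2 product=0
t=2: arr=3 -> substrate=2 bound=2 product=1
t=3: arr=1 -> substrate=2 bound=2 product=2
t=4: arr=0 -> substrate=1 bound=2 product=3
t=5: arr=0 -> substrate=0 bound=2 product=4
t=6: arr=3 -> substrate=2 bound=2 product=5
t=7: arr=0 -> substrate=1 bound=2 product=6
t=8: arr=2 -> substrate=2 bound=2 product=7
t=9: arr=1 -> substrate=2 bound=2 product=8
t=10: arr=2 -> substrate=3 bound=2 product=9
t=11: arr=3 -> substrate=5 bound=2 product=10
t=12: arr=0 -> substrate=4 bound=2 product=11

Answer: 1 2 2 2 2 2 2 2 2 2 2 2 2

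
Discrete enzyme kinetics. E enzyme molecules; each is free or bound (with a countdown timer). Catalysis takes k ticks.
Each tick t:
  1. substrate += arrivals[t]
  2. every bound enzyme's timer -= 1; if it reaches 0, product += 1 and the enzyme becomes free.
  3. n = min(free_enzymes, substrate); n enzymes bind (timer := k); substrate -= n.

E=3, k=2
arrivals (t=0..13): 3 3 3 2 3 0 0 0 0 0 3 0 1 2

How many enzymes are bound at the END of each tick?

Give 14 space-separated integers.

Answer: 3 3 3 3 3 3 3 3 2 2 3 3 1 3

Derivation:
t=0: arr=3 -> substrate=0 bound=3 product=0
t=1: arr=3 -> substrate=3 bound=3 product=0
t=2: arr=3 -> substrate=3 bound=3 product=3
t=3: arr=2 -> substrate=5 bound=3 product=3
t=4: arr=3 -> substrate=5 bound=3 product=6
t=5: arr=0 -> substrate=5 bound=3 product=6
t=6: arr=0 -> substrate=2 bound=3 product=9
t=7: arr=0 -> substrate=2 bound=3 product=9
t=8: arr=0 -> substrate=0 bound=2 product=12
t=9: arr=0 -> substrate=0 bound=2 product=12
t=10: arr=3 -> substrate=0 bound=3 product=14
t=11: arr=0 -> substrate=0 bound=3 product=14
t=12: arr=1 -> substrate=0 bound=1 product=17
t=13: arr=2 -> substrate=0 bound=3 product=17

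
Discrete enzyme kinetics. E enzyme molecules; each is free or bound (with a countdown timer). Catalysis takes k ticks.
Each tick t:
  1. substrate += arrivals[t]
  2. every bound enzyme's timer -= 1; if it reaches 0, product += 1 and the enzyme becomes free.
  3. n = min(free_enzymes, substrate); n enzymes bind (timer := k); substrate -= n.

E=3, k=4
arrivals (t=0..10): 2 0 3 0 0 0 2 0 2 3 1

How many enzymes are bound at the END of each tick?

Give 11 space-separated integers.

t=0: arr=2 -> substrate=0 bound=2 product=0
t=1: arr=0 -> substrate=0 bound=2 product=0
t=2: arr=3 -> substrate=2 bound=3 product=0
t=3: arr=0 -> substrate=2 bound=3 product=0
t=4: arr=0 -> substrate=0 bound=3 product=2
t=5: arr=0 -> substrate=0 bound=3 product=2
t=6: arr=2 -> substrate=1 bound=3 product=3
t=7: arr=0 -> substrate=1 bound=3 product=3
t=8: arr=2 -> substrate=1 bound=3 product=5
t=9: arr=3 -> substrate=4 bound=3 product=5
t=10: arr=1 -> substrate=4 bound=3 product=6

Answer: 2 2 3 3 3 3 3 3 3 3 3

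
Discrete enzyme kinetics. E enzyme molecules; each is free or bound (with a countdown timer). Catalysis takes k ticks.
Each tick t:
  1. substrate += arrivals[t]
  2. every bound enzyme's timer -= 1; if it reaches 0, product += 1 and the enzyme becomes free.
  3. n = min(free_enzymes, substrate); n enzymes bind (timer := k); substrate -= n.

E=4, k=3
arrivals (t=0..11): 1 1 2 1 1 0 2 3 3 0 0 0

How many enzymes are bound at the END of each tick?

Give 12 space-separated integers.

t=0: arr=1 -> substrate=0 bound=1 product=0
t=1: arr=1 -> substrate=0 bound=2 product=0
t=2: arr=2 -> substrate=0 bound=4 product=0
t=3: arr=1 -> substrate=0 bound=4 product=1
t=4: arr=1 -> substrate=0 bound=4 product=2
t=5: arr=0 -> substrate=0 bound=2 product=4
t=6: arr=2 -> substrate=0 bound=3 product=5
t=7: arr=3 -> substrate=1 bound=4 product=6
t=8: arr=3 -> substrate=4 bound=4 product=6
t=9: arr=0 -> substrate=2 bound=4 product=8
t=10: arr=0 -> substrate=0 bound=4 product=10
t=11: arr=0 -> substrate=0 bound=4 product=10

Answer: 1 2 4 4 4 2 3 4 4 4 4 4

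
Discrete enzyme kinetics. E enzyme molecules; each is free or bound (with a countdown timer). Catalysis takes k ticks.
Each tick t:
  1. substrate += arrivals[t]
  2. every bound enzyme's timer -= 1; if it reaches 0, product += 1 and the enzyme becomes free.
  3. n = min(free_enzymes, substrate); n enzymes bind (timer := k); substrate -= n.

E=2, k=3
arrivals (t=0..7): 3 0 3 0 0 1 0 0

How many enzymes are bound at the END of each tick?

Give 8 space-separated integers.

t=0: arr=3 -> substrate=1 bound=2 product=0
t=1: arr=0 -> substrate=1 bound=2 product=0
t=2: arr=3 -> substrate=4 bound=2 product=0
t=3: arr=0 -> substrate=2 bound=2 product=2
t=4: arr=0 -> substrate=2 bound=2 product=2
t=5: arr=1 -> substrate=3 bound=2 product=2
t=6: arr=0 -> substrate=1 bound=2 product=4
t=7: arr=0 -> substrate=1 bound=2 product=4

Answer: 2 2 2 2 2 2 2 2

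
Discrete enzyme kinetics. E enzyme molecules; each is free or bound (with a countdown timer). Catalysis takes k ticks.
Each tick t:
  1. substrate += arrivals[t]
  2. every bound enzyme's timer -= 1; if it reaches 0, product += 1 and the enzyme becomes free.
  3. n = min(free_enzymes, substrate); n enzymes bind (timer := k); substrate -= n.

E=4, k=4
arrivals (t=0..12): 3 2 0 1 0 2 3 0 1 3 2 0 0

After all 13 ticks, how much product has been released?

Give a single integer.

Answer: 10

Derivation:
t=0: arr=3 -> substrate=0 bound=3 product=0
t=1: arr=2 -> substrate=1 bound=4 product=0
t=2: arr=0 -> substrate=1 bound=4 product=0
t=3: arr=1 -> substrate=2 bound=4 product=0
t=4: arr=0 -> substrate=0 bound=3 product=3
t=5: arr=2 -> substrate=0 bound=4 product=4
t=6: arr=3 -> substrate=3 bound=4 product=4
t=7: arr=0 -> substrate=3 bound=4 product=4
t=8: arr=1 -> substrate=2 bound=4 product=6
t=9: arr=3 -> substrate=3 bound=4 product=8
t=10: arr=2 -> substrate=5 bound=4 product=8
t=11: arr=0 -> substrate=5 bound=4 product=8
t=12: arr=0 -> substrate=3 bound=4 product=10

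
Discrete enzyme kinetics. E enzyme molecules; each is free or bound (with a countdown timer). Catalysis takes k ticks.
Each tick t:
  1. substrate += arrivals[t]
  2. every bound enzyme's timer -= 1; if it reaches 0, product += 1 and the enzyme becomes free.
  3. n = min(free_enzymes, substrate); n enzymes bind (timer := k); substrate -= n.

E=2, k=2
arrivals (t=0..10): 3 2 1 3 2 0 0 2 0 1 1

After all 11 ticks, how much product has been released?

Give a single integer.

Answer: 10

Derivation:
t=0: arr=3 -> substrate=1 bound=2 product=0
t=1: arr=2 -> substrate=3 bound=2 product=0
t=2: arr=1 -> substrate=2 bound=2 product=2
t=3: arr=3 -> substrate=5 bound=2 product=2
t=4: arr=2 -> substrate=5 bound=2 product=4
t=5: arr=0 -> substrate=5 bound=2 product=4
t=6: arr=0 -> substrate=3 bound=2 product=6
t=7: arr=2 -> substrate=5 bound=2 product=6
t=8: arr=0 -> substrate=3 bound=2 product=8
t=9: arr=1 -> substrate=4 bound=2 product=8
t=10: arr=1 -> substrate=3 bound=2 product=10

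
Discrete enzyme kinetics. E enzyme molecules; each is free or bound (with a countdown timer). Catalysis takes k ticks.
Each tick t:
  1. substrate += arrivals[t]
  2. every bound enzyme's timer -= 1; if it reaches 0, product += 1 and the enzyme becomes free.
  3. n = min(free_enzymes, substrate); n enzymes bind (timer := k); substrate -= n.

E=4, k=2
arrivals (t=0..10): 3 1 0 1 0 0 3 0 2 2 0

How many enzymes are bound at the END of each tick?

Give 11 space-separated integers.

Answer: 3 4 1 1 1 0 3 3 2 4 2

Derivation:
t=0: arr=3 -> substrate=0 bound=3 product=0
t=1: arr=1 -> substrate=0 bound=4 product=0
t=2: arr=0 -> substrate=0 bound=1 product=3
t=3: arr=1 -> substrate=0 bound=1 product=4
t=4: arr=0 -> substrate=0 bound=1 product=4
t=5: arr=0 -> substrate=0 bound=0 product=5
t=6: arr=3 -> substrate=0 bound=3 product=5
t=7: arr=0 -> substrate=0 bound=3 product=5
t=8: arr=2 -> substrate=0 bound=2 product=8
t=9: arr=2 -> substrate=0 bound=4 product=8
t=10: arr=0 -> substrate=0 bound=2 product=10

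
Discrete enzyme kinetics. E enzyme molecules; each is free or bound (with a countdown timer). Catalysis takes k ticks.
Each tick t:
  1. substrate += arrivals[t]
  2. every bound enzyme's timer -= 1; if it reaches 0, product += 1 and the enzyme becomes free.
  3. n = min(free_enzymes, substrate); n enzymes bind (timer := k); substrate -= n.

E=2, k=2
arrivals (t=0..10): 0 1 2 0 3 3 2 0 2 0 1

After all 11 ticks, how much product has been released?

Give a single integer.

t=0: arr=0 -> substrate=0 bound=0 product=0
t=1: arr=1 -> substrate=0 bound=1 product=0
t=2: arr=2 -> substrate=1 bound=2 product=0
t=3: arr=0 -> substrate=0 bound=2 product=1
t=4: arr=3 -> substrate=2 bound=2 product=2
t=5: arr=3 -> substrate=4 bound=2 product=3
t=6: arr=2 -> substrate=5 bound=2 product=4
t=7: arr=0 -> substrate=4 bound=2 product=5
t=8: arr=2 -> substrate=5 bound=2 product=6
t=9: arr=0 -> substrate=4 bound=2 product=7
t=10: arr=1 -> substrate=4 bound=2 product=8

Answer: 8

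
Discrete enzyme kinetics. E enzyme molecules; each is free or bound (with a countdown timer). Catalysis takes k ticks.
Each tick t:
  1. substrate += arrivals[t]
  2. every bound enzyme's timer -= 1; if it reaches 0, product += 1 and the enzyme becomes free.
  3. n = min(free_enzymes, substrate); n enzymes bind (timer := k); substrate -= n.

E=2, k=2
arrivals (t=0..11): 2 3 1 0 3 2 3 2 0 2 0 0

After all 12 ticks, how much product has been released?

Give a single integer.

Answer: 10

Derivation:
t=0: arr=2 -> substrate=0 bound=2 product=0
t=1: arr=3 -> substrate=3 bound=2 product=0
t=2: arr=1 -> substrate=2 bound=2 product=2
t=3: arr=0 -> substrate=2 bound=2 product=2
t=4: arr=3 -> substrate=3 bound=2 product=4
t=5: arr=2 -> substrate=5 bound=2 product=4
t=6: arr=3 -> substrate=6 bound=2 product=6
t=7: arr=2 -> substrate=8 bound=2 product=6
t=8: arr=0 -> substrate=6 bound=2 product=8
t=9: arr=2 -> substrate=8 bound=2 product=8
t=10: arr=0 -> substrate=6 bound=2 product=10
t=11: arr=0 -> substrate=6 bound=2 product=10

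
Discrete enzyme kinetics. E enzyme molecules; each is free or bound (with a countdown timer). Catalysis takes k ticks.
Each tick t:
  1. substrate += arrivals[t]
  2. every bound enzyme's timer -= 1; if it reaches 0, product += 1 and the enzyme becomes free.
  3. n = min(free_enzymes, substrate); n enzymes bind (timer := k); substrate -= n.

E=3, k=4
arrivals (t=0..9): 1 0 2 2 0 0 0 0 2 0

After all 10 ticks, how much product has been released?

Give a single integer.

t=0: arr=1 -> substrate=0 bound=1 product=0
t=1: arr=0 -> substrate=0 bound=1 product=0
t=2: arr=2 -> substrate=0 bound=3 product=0
t=3: arr=2 -> substrate=2 bound=3 product=0
t=4: arr=0 -> substrate=1 bound=3 product=1
t=5: arr=0 -> substrate=1 bound=3 product=1
t=6: arr=0 -> substrate=0 bound=2 product=3
t=7: arr=0 -> substrate=0 bound=2 product=3
t=8: arr=2 -> substrate=0 bound=3 product=4
t=9: arr=0 -> substrate=0 bound=3 product=4

Answer: 4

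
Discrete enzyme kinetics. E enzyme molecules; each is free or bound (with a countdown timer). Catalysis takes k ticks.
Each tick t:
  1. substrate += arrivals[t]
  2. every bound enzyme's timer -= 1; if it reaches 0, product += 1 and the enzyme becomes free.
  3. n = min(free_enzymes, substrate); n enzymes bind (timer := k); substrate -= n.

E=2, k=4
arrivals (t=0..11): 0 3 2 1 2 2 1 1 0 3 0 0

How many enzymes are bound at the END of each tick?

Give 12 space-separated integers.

t=0: arr=0 -> substrate=0 bound=0 product=0
t=1: arr=3 -> substrate=1 bound=2 product=0
t=2: arr=2 -> substrate=3 bound=2 product=0
t=3: arr=1 -> substrate=4 bound=2 product=0
t=4: arr=2 -> substrate=6 bound=2 product=0
t=5: arr=2 -> substrate=6 bound=2 product=2
t=6: arr=1 -> substrate=7 bound=2 product=2
t=7: arr=1 -> substrate=8 bound=2 product=2
t=8: arr=0 -> substrate=8 bound=2 product=2
t=9: arr=3 -> substrate=9 bound=2 product=4
t=10: arr=0 -> substrate=9 bound=2 product=4
t=11: arr=0 -> substrate=9 bound=2 product=4

Answer: 0 2 2 2 2 2 2 2 2 2 2 2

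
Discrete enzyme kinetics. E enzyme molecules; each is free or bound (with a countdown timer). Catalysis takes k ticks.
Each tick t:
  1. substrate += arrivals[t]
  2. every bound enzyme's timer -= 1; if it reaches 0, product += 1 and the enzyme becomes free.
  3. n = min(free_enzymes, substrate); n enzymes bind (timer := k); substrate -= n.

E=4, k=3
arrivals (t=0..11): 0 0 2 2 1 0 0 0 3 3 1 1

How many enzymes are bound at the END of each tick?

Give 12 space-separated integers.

t=0: arr=0 -> substrate=0 bound=0 product=0
t=1: arr=0 -> substrate=0 bound=0 product=0
t=2: arr=2 -> substrate=0 bound=2 product=0
t=3: arr=2 -> substrate=0 bound=4 product=0
t=4: arr=1 -> substrate=1 bound=4 product=0
t=5: arr=0 -> substrate=0 bound=3 product=2
t=6: arr=0 -> substrate=0 bound=1 product=4
t=7: arr=0 -> substrate=0 bound=1 product=4
t=8: arr=3 -> substrate=0 bound=3 product=5
t=9: arr=3 -> substrate=2 bound=4 product=5
t=10: arr=1 -> substrate=3 bound=4 product=5
t=11: arr=1 -> substrate=1 bound=4 product=8

Answer: 0 0 2 4 4 3 1 1 3 4 4 4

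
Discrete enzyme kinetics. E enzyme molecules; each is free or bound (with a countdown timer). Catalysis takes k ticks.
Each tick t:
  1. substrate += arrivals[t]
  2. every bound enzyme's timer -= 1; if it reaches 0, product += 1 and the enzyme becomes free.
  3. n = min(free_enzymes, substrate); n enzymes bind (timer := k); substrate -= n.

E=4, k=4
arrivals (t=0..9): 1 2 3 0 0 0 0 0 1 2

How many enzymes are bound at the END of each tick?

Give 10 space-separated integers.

Answer: 1 3 4 4 4 3 2 2 2 3

Derivation:
t=0: arr=1 -> substrate=0 bound=1 product=0
t=1: arr=2 -> substrate=0 bound=3 product=0
t=2: arr=3 -> substrate=2 bound=4 product=0
t=3: arr=0 -> substrate=2 bound=4 product=0
t=4: arr=0 -> substrate=1 bound=4 product=1
t=5: arr=0 -> substrate=0 bound=3 product=3
t=6: arr=0 -> substrate=0 bound=2 product=4
t=7: arr=0 -> substrate=0 bound=2 product=4
t=8: arr=1 -> substrate=0 bound=2 product=5
t=9: arr=2 -> substrate=0 bound=3 product=6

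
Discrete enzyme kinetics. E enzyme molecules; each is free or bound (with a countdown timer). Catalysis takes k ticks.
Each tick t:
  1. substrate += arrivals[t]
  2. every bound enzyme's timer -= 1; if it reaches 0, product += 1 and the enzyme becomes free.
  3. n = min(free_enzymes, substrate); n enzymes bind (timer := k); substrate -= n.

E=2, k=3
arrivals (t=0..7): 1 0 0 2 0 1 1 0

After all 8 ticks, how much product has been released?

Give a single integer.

t=0: arr=1 -> substrate=0 bound=1 product=0
t=1: arr=0 -> substrate=0 bound=1 product=0
t=2: arr=0 -> substrate=0 bound=1 product=0
t=3: arr=2 -> substrate=0 bound=2 product=1
t=4: arr=0 -> substrate=0 bound=2 product=1
t=5: arr=1 -> substrate=1 bound=2 product=1
t=6: arr=1 -> substrate=0 bound=2 product=3
t=7: arr=0 -> substrate=0 bound=2 product=3

Answer: 3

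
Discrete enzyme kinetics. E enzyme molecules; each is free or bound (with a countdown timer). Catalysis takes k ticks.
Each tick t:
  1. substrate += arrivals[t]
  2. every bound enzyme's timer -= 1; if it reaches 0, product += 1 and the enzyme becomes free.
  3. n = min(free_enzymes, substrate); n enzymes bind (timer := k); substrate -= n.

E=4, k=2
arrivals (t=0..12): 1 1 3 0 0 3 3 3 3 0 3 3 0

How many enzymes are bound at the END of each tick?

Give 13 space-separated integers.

t=0: arr=1 -> substrate=0 bound=1 product=0
t=1: arr=1 -> substrate=0 bound=2 product=0
t=2: arr=3 -> substrate=0 bound=4 product=1
t=3: arr=0 -> substrate=0 bound=3 product=2
t=4: arr=0 -> substrate=0 bound=0 product=5
t=5: arr=3 -> substrate=0 bound=3 product=5
t=6: arr=3 -> substrate=2 bound=4 product=5
t=7: arr=3 -> substrate=2 bound=4 product=8
t=8: arr=3 -> substrate=4 bound=4 product=9
t=9: arr=0 -> substrate=1 bound=4 product=12
t=10: arr=3 -> substrate=3 bound=4 product=13
t=11: arr=3 -> substrate=3 bound=4 product=16
t=12: arr=0 -> substrate=2 bound=4 product=17

Answer: 1 2 4 3 0 3 4 4 4 4 4 4 4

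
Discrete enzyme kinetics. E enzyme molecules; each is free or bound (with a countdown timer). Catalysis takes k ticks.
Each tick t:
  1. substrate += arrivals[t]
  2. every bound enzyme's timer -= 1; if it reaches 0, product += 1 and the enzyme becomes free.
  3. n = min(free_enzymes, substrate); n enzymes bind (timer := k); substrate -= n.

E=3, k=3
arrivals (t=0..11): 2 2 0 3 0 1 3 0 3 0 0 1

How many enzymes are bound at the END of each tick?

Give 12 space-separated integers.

t=0: arr=2 -> substrate=0 bound=2 product=0
t=1: arr=2 -> substrate=1 bound=3 product=0
t=2: arr=0 -> substrate=1 bound=3 product=0
t=3: arr=3 -> substrate=2 bound=3 product=2
t=4: arr=0 -> substrate=1 bound=3 product=3
t=5: arr=1 -> substrate=2 bound=3 product=3
t=6: arr=3 -> substrate=3 bound=3 product=5
t=7: arr=0 -> substrate=2 bound=3 product=6
t=8: arr=3 -> substrate=5 bound=3 product=6
t=9: arr=0 -> substrate=3 bound=3 product=8
t=10: arr=0 -> substrate=2 bound=3 product=9
t=11: arr=1 -> substrate=3 bound=3 product=9

Answer: 2 3 3 3 3 3 3 3 3 3 3 3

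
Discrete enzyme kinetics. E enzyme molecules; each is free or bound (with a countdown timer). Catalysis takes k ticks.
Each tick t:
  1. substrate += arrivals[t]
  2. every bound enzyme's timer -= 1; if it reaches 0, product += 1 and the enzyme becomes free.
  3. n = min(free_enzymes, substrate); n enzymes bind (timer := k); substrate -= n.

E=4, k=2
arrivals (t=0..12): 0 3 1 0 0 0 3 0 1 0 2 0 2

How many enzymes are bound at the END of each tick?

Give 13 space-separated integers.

t=0: arr=0 -> substrate=0 bound=0 product=0
t=1: arr=3 -> substrate=0 bound=3 product=0
t=2: arr=1 -> substrate=0 bound=4 product=0
t=3: arr=0 -> substrate=0 bound=1 product=3
t=4: arr=0 -> substrate=0 bound=0 product=4
t=5: arr=0 -> substrate=0 bound=0 product=4
t=6: arr=3 -> substrate=0 bound=3 product=4
t=7: arr=0 -> substrate=0 bound=3 product=4
t=8: arr=1 -> substrate=0 bound=1 product=7
t=9: arr=0 -> substrate=0 bound=1 product=7
t=10: arr=2 -> substrate=0 bound=2 product=8
t=11: arr=0 -> substrate=0 bound=2 product=8
t=12: arr=2 -> substrate=0 bound=2 product=10

Answer: 0 3 4 1 0 0 3 3 1 1 2 2 2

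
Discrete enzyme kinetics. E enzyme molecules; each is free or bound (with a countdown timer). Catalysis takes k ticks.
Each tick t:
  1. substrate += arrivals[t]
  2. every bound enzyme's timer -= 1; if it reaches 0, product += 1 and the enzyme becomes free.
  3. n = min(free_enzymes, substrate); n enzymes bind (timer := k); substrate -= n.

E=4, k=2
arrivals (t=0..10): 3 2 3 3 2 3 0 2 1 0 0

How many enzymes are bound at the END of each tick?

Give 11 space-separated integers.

Answer: 3 4 4 4 4 4 4 4 4 3 0

Derivation:
t=0: arr=3 -> substrate=0 bound=3 product=0
t=1: arr=2 -> substrate=1 bound=4 product=0
t=2: arr=3 -> substrate=1 bound=4 product=3
t=3: arr=3 -> substrate=3 bound=4 product=4
t=4: arr=2 -> substrate=2 bound=4 product=7
t=5: arr=3 -> substrate=4 bound=4 product=8
t=6: arr=0 -> substrate=1 bound=4 product=11
t=7: arr=2 -> substrate=2 bound=4 product=12
t=8: arr=1 -> substrate=0 bound=4 product=15
t=9: arr=0 -> substrate=0 bound=3 product=16
t=10: arr=0 -> substrate=0 bound=0 product=19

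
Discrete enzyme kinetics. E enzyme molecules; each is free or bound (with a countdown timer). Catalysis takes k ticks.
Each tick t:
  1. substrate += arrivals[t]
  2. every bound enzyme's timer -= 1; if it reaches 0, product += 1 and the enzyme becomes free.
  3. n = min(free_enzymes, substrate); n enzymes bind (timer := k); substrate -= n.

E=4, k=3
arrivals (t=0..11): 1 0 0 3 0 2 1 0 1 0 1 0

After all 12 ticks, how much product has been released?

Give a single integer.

Answer: 8

Derivation:
t=0: arr=1 -> substrate=0 bound=1 product=0
t=1: arr=0 -> substrate=0 bound=1 product=0
t=2: arr=0 -> substrate=0 bound=1 product=0
t=3: arr=3 -> substrate=0 bound=3 product=1
t=4: arr=0 -> substrate=0 bound=3 product=1
t=5: arr=2 -> substrate=1 bound=4 product=1
t=6: arr=1 -> substrate=0 bound=3 product=4
t=7: arr=0 -> substrate=0 bound=3 product=4
t=8: arr=1 -> substrate=0 bound=3 product=5
t=9: arr=0 -> substrate=0 bound=1 product=7
t=10: arr=1 -> substrate=0 bound=2 product=7
t=11: arr=0 -> substrate=0 bound=1 product=8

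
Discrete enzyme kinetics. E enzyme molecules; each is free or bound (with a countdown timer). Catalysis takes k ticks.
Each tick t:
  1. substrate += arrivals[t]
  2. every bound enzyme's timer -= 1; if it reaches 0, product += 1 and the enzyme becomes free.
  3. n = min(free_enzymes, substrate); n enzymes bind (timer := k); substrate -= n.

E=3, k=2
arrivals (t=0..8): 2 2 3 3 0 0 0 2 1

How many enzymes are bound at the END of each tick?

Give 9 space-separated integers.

Answer: 2 3 3 3 3 3 2 3 3

Derivation:
t=0: arr=2 -> substrate=0 bound=2 product=0
t=1: arr=2 -> substrate=1 bound=3 product=0
t=2: arr=3 -> substrate=2 bound=3 product=2
t=3: arr=3 -> substrate=4 bound=3 product=3
t=4: arr=0 -> substrate=2 bound=3 product=5
t=5: arr=0 -> substrate=1 bound=3 product=6
t=6: arr=0 -> substrate=0 bound=2 product=8
t=7: arr=2 -> substrate=0 bound=3 product=9
t=8: arr=1 -> substrate=0 bound=3 product=10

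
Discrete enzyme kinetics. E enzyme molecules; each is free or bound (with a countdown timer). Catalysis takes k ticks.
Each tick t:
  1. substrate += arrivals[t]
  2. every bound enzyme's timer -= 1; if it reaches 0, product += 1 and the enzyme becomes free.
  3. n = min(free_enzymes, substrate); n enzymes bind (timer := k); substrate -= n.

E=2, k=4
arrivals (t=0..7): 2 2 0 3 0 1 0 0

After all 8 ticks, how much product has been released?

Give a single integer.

Answer: 2

Derivation:
t=0: arr=2 -> substrate=0 bound=2 product=0
t=1: arr=2 -> substrate=2 bound=2 product=0
t=2: arr=0 -> substrate=2 bound=2 product=0
t=3: arr=3 -> substrate=5 bound=2 product=0
t=4: arr=0 -> substrate=3 bound=2 product=2
t=5: arr=1 -> substrate=4 bound=2 product=2
t=6: arr=0 -> substrate=4 bound=2 product=2
t=7: arr=0 -> substrate=4 bound=2 product=2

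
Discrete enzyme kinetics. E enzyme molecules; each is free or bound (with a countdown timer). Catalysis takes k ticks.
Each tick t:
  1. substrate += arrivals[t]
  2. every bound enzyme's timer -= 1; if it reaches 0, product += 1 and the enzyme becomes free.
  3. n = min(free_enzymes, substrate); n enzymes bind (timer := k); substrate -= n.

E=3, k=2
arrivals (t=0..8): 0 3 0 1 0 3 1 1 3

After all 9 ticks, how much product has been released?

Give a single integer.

Answer: 7

Derivation:
t=0: arr=0 -> substrate=0 bound=0 product=0
t=1: arr=3 -> substrate=0 bound=3 product=0
t=2: arr=0 -> substrate=0 bound=3 product=0
t=3: arr=1 -> substrate=0 bound=1 product=3
t=4: arr=0 -> substrate=0 bound=1 product=3
t=5: arr=3 -> substrate=0 bound=3 product=4
t=6: arr=1 -> substrate=1 bound=3 product=4
t=7: arr=1 -> substrate=0 bound=2 product=7
t=8: arr=3 -> substrate=2 bound=3 product=7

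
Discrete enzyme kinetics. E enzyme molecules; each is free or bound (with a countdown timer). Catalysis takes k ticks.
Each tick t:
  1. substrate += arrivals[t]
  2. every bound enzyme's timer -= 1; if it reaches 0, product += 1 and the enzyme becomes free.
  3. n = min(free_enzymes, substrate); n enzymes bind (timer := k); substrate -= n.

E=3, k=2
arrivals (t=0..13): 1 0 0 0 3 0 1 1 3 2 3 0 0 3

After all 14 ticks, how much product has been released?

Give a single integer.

t=0: arr=1 -> substrate=0 bound=1 product=0
t=1: arr=0 -> substrate=0 bound=1 product=0
t=2: arr=0 -> substrate=0 bound=0 product=1
t=3: arr=0 -> substrate=0 bound=0 product=1
t=4: arr=3 -> substrate=0 bound=3 product=1
t=5: arr=0 -> substrate=0 bound=3 product=1
t=6: arr=1 -> substrate=0 bound=1 product=4
t=7: arr=1 -> substrate=0 bound=2 product=4
t=8: arr=3 -> substrate=1 bound=3 product=5
t=9: arr=2 -> substrate=2 bound=3 product=6
t=10: arr=3 -> substrate=3 bound=3 product=8
t=11: arr=0 -> substrate=2 bound=3 product=9
t=12: arr=0 -> substrate=0 bound=3 product=11
t=13: arr=3 -> substrate=2 bound=3 product=12

Answer: 12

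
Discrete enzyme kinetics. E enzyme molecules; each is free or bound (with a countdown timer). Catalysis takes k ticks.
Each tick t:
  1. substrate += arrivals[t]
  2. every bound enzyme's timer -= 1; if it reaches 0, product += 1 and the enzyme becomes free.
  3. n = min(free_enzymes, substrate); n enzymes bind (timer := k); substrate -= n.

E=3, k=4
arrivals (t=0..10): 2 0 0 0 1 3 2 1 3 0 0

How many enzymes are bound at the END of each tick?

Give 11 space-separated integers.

Answer: 2 2 2 2 1 3 3 3 3 3 3

Derivation:
t=0: arr=2 -> substrate=0 bound=2 product=0
t=1: arr=0 -> substrate=0 bound=2 product=0
t=2: arr=0 -> substrate=0 bound=2 product=0
t=3: arr=0 -> substrate=0 bound=2 product=0
t=4: arr=1 -> substrate=0 bound=1 product=2
t=5: arr=3 -> substrate=1 bound=3 product=2
t=6: arr=2 -> substrate=3 bound=3 product=2
t=7: arr=1 -> substrate=4 bound=3 product=2
t=8: arr=3 -> substrate=6 bound=3 product=3
t=9: arr=0 -> substrate=4 bound=3 product=5
t=10: arr=0 -> substrate=4 bound=3 product=5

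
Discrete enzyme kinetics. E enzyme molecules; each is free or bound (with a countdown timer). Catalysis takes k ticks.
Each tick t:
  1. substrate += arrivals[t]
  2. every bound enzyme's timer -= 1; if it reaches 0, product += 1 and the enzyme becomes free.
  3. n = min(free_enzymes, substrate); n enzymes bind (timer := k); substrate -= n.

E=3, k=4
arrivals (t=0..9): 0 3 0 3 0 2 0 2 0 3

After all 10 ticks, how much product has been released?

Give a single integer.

Answer: 6

Derivation:
t=0: arr=0 -> substrate=0 bound=0 product=0
t=1: arr=3 -> substrate=0 bound=3 product=0
t=2: arr=0 -> substrate=0 bound=3 product=0
t=3: arr=3 -> substrate=3 bound=3 product=0
t=4: arr=0 -> substrate=3 bound=3 product=0
t=5: arr=2 -> substrate=2 bound=3 product=3
t=6: arr=0 -> substrate=2 bound=3 product=3
t=7: arr=2 -> substrate=4 bound=3 product=3
t=8: arr=0 -> substrate=4 bound=3 product=3
t=9: arr=3 -> substrate=4 bound=3 product=6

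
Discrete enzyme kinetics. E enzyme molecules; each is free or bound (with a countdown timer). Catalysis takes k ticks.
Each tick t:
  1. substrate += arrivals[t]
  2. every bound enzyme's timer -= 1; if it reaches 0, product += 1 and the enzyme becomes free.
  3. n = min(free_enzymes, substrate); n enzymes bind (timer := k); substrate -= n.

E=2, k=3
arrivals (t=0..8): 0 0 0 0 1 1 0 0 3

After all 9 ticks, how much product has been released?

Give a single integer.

Answer: 2

Derivation:
t=0: arr=0 -> substrate=0 bound=0 product=0
t=1: arr=0 -> substrate=0 bound=0 product=0
t=2: arr=0 -> substrate=0 bound=0 product=0
t=3: arr=0 -> substrate=0 bound=0 product=0
t=4: arr=1 -> substrate=0 bound=1 product=0
t=5: arr=1 -> substrate=0 bound=2 product=0
t=6: arr=0 -> substrate=0 bound=2 product=0
t=7: arr=0 -> substrate=0 bound=1 product=1
t=8: arr=3 -> substrate=1 bound=2 product=2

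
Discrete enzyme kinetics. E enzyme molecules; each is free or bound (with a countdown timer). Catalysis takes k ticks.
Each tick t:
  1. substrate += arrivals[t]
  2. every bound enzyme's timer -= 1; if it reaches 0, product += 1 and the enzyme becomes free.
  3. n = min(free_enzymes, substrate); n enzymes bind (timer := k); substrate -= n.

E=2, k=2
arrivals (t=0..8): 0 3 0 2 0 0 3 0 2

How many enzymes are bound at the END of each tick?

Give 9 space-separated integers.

Answer: 0 2 2 2 2 1 2 2 2

Derivation:
t=0: arr=0 -> substrate=0 bound=0 product=0
t=1: arr=3 -> substrate=1 bound=2 product=0
t=2: arr=0 -> substrate=1 bound=2 product=0
t=3: arr=2 -> substrate=1 bound=2 product=2
t=4: arr=0 -> substrate=1 bound=2 product=2
t=5: arr=0 -> substrate=0 bound=1 product=4
t=6: arr=3 -> substrate=2 bound=2 product=4
t=7: arr=0 -> substrate=1 bound=2 product=5
t=8: arr=2 -> substrate=2 bound=2 product=6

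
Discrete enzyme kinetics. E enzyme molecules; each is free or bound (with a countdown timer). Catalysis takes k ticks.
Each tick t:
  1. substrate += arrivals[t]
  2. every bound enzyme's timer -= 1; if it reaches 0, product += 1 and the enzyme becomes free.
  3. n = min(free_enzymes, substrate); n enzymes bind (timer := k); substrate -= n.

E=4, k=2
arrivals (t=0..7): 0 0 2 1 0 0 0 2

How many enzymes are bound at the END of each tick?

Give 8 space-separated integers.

t=0: arr=0 -> substrate=0 bound=0 product=0
t=1: arr=0 -> substrate=0 bound=0 product=0
t=2: arr=2 -> substrate=0 bound=2 product=0
t=3: arr=1 -> substrate=0 bound=3 product=0
t=4: arr=0 -> substrate=0 bound=1 product=2
t=5: arr=0 -> substrate=0 bound=0 product=3
t=6: arr=0 -> substrate=0 bound=0 product=3
t=7: arr=2 -> substrate=0 bound=2 product=3

Answer: 0 0 2 3 1 0 0 2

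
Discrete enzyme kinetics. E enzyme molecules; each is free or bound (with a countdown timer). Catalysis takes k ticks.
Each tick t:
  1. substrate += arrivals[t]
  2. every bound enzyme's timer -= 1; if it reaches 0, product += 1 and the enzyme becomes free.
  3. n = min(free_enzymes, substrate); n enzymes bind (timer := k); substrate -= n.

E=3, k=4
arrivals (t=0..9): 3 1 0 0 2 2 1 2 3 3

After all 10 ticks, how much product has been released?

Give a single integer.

t=0: arr=3 -> substrate=0 bound=3 product=0
t=1: arr=1 -> substrate=1 bound=3 product=0
t=2: arr=0 -> substrate=1 bound=3 product=0
t=3: arr=0 -> substrate=1 bound=3 product=0
t=4: arr=2 -> substrate=0 bound=3 product=3
t=5: arr=2 -> substrate=2 bound=3 product=3
t=6: arr=1 -> substrate=3 bound=3 product=3
t=7: arr=2 -> substrate=5 bound=3 product=3
t=8: arr=3 -> substrate=5 bound=3 product=6
t=9: arr=3 -> substrate=8 bound=3 product=6

Answer: 6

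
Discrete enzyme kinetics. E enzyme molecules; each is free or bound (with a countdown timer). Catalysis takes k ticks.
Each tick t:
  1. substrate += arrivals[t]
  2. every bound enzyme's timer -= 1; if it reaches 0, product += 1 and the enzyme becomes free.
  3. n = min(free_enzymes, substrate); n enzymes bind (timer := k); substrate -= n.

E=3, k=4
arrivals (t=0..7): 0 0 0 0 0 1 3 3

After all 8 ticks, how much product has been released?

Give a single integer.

t=0: arr=0 -> substrate=0 bound=0 product=0
t=1: arr=0 -> substrate=0 bound=0 product=0
t=2: arr=0 -> substrate=0 bound=0 product=0
t=3: arr=0 -> substrate=0 bound=0 product=0
t=4: arr=0 -> substrate=0 bound=0 product=0
t=5: arr=1 -> substrate=0 bound=1 product=0
t=6: arr=3 -> substrate=1 bound=3 product=0
t=7: arr=3 -> substrate=4 bound=3 product=0

Answer: 0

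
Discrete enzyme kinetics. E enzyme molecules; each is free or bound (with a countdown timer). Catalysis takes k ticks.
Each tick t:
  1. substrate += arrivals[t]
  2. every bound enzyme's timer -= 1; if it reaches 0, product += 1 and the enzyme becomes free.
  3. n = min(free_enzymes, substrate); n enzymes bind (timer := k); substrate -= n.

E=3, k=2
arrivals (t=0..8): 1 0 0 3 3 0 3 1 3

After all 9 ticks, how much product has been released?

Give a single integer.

Answer: 7

Derivation:
t=0: arr=1 -> substrate=0 bound=1 product=0
t=1: arr=0 -> substrate=0 bound=1 product=0
t=2: arr=0 -> substrate=0 bound=0 product=1
t=3: arr=3 -> substrate=0 bound=3 product=1
t=4: arr=3 -> substrate=3 bound=3 product=1
t=5: arr=0 -> substrate=0 bound=3 product=4
t=6: arr=3 -> substrate=3 bound=3 product=4
t=7: arr=1 -> substrate=1 bound=3 product=7
t=8: arr=3 -> substrate=4 bound=3 product=7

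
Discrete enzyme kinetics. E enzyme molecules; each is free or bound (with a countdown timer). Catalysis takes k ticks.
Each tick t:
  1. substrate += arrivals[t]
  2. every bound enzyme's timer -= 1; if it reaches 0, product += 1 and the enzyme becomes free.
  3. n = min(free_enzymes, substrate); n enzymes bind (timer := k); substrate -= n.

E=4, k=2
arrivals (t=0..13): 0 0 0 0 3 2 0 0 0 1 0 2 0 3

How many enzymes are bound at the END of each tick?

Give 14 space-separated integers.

Answer: 0 0 0 0 3 4 2 1 0 1 1 2 2 3

Derivation:
t=0: arr=0 -> substrate=0 bound=0 product=0
t=1: arr=0 -> substrate=0 bound=0 product=0
t=2: arr=0 -> substrate=0 bound=0 product=0
t=3: arr=0 -> substrate=0 bound=0 product=0
t=4: arr=3 -> substrate=0 bound=3 product=0
t=5: arr=2 -> substrate=1 bound=4 product=0
t=6: arr=0 -> substrate=0 bound=2 product=3
t=7: arr=0 -> substrate=0 bound=1 product=4
t=8: arr=0 -> substrate=0 bound=0 product=5
t=9: arr=1 -> substrate=0 bound=1 product=5
t=10: arr=0 -> substrate=0 bound=1 product=5
t=11: arr=2 -> substrate=0 bound=2 product=6
t=12: arr=0 -> substrate=0 bound=2 product=6
t=13: arr=3 -> substrate=0 bound=3 product=8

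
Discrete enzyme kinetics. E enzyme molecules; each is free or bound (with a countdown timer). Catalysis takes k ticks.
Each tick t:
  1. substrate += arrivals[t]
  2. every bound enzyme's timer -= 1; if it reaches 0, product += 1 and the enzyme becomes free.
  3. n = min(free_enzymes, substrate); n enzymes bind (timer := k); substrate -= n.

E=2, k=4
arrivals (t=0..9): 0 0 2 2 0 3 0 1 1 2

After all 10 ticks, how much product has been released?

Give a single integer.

Answer: 2

Derivation:
t=0: arr=0 -> substrate=0 bound=0 product=0
t=1: arr=0 -> substrate=0 bound=0 product=0
t=2: arr=2 -> substrate=0 bound=2 product=0
t=3: arr=2 -> substrate=2 bound=2 product=0
t=4: arr=0 -> substrate=2 bound=2 product=0
t=5: arr=3 -> substrate=5 bound=2 product=0
t=6: arr=0 -> substrate=3 bound=2 product=2
t=7: arr=1 -> substrate=4 bound=2 product=2
t=8: arr=1 -> substrate=5 bound=2 product=2
t=9: arr=2 -> substrate=7 bound=2 product=2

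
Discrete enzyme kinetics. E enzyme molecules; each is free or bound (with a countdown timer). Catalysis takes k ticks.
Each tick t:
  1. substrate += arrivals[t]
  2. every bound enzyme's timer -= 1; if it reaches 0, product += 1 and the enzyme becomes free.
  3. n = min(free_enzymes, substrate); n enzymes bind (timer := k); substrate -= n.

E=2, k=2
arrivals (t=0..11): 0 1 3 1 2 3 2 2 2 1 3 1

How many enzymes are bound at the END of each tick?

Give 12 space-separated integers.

t=0: arr=0 -> substrate=0 bound=0 product=0
t=1: arr=1 -> substrate=0 bound=1 product=0
t=2: arr=3 -> substrate=2 bound=2 product=0
t=3: arr=1 -> substrate=2 bound=2 product=1
t=4: arr=2 -> substrate=3 bound=2 product=2
t=5: arr=3 -> substrate=5 bound=2 product=3
t=6: arr=2 -> substrate=6 bound=2 product=4
t=7: arr=2 -> substrate=7 bound=2 product=5
t=8: arr=2 -> substrate=8 bound=2 product=6
t=9: arr=1 -> substrate=8 bound=2 product=7
t=10: arr=3 -> substrate=10 bound=2 product=8
t=11: arr=1 -> substrate=10 bound=2 product=9

Answer: 0 1 2 2 2 2 2 2 2 2 2 2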